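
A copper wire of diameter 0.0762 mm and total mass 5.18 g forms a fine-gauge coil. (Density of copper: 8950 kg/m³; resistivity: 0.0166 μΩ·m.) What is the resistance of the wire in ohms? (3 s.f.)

ρ = 0.0166 μΩ·m = 1.66×10^-8 Ω·m
A = π(d/2)² = π(3.8100e-05 m)² = 4.5604e-09 m²
L = m/(density·A) = 0.00518/(8950×4.5604e-09) = 126.9 m
R = ρL/A = (1.66×10^-8)(126.9)/(4.5604e-09) = 462 Ω

462 Ω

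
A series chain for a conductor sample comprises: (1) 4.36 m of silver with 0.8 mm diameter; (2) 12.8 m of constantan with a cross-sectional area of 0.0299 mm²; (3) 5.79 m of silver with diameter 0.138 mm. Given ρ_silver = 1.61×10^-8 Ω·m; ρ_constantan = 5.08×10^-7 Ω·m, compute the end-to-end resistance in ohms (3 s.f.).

Seg 1: A = π(d/2)² = π(4.0000e-04 m)² = 5.027e-07 m²
R_1 = (1.61×10^-8)(4.36)/(5.027e-07) = 0.1397 Ω
Seg 2: A = 0.0299 mm² = 2.990e-08 m²
R_2 = (5.08×10^-7)(12.8)/(2.990e-08) = 217.5 Ω
Seg 3: A = π(d/2)² = π(6.9000e-05 m)² = 1.496e-08 m²
R_3 = (1.61×10^-8)(5.79)/(1.496e-08) = 6.232 Ω
R_total = R_1 + R_2 + R_3 = 224 Ω

224 Ω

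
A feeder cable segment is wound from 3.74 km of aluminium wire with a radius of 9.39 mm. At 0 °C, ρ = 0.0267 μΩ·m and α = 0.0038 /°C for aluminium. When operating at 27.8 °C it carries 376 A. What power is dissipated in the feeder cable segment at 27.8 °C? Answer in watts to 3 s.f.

ρ = 0.0267 μΩ·m = 2.67×10^-8 Ω·m
A = πr² = π(9.3900e-03 m)² = 2.770e-04 m²
R₍0₎ = ρL/A = (2.67×10^-8)(3740)/(2.770e-04) = 0.3605 Ω
R₍27.8₎ = R₍0₎(1 + αΔT) = 0.3605 × (1 + 0.0038×27.8) = 0.3986 Ω
P = I²R = (376)² × 0.3986 = 56300 W

56300 W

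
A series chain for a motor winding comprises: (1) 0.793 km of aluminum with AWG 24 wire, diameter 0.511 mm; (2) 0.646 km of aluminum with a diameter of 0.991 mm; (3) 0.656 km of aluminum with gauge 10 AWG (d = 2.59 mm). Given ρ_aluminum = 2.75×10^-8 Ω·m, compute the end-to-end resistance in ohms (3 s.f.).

133 Ω

Seg 1: A = π(0.511/2 mm)² = π(2.5550e-04 m)² = 2.051e-07 m²
R_1 = (2.75×10^-8)(793)/(2.051e-07) = 106.3 Ω
Seg 2: A = π(d/2)² = π(4.9550e-04 m)² = 7.713e-07 m²
R_2 = (2.75×10^-8)(646)/(7.713e-07) = 23.03 Ω
Seg 3: A = π(2.59/2 mm)² = π(1.2950e-03 m)² = 5.269e-06 m²
R_3 = (2.75×10^-8)(656)/(5.269e-06) = 3.424 Ω
R_total = R_1 + R_2 + R_3 = 133 Ω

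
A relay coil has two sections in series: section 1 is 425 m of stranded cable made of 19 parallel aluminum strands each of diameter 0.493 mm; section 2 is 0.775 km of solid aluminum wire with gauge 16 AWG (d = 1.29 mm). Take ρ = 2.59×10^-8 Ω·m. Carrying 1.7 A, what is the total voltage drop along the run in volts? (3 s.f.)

Section 1: A_strand = π(2.4650e-04)² = 1.909e-07 m²; R₁ = ρL/(N·A_s) = (2.59×10^-8)(425)/(19×1.909e-07) = 3.035 Ω
Section 2: A = π(1.29/2 mm)² = π(6.4500e-04 m)² = 1.307e-06 m²
R₂ = (2.59×10^-8)(775)/(1.307e-06) = 15.36 Ω
R = R₁ + R₂ = 18.39 Ω
V = IR = 1.7 × 18.39 = 31.3 V

31.3 V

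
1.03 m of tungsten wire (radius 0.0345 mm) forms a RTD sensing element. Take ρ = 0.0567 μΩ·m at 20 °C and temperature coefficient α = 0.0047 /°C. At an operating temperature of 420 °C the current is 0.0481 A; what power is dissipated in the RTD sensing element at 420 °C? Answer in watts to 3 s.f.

0.104 W

ρ = 0.0567 μΩ·m = 5.67×10^-8 Ω·m
A = πr² = π(3.4500e-05 m)² = 3.739e-09 m²
R₍20₎ = ρL/A = (5.67×10^-8)(1.03)/(3.739e-09) = 15.62 Ω
R₍420₎ = R₍20₎(1 + αΔT) = 15.62 × (1 + 0.0047×400) = 44.98 Ω
P = I²R = (0.0481)² × 44.98 = 0.104 W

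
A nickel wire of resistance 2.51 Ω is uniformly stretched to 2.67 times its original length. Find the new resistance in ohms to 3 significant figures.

Volume constant ⇒ A' = A/k with k = 2.67. R' = ρ(kL)/(A/k) = k²R.
R' = 7.129 × 2.51 = 17.9 Ω

17.9 Ω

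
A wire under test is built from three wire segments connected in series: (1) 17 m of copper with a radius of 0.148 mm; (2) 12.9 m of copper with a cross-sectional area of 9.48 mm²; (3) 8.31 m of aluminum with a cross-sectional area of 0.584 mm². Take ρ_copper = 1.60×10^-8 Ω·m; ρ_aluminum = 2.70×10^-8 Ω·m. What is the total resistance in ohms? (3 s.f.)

4.36 Ω

Seg 1: A = πr² = π(1.4800e-04 m)² = 6.881e-08 m²
R_1 = (1.60×10^-8)(17)/(6.881e-08) = 3.953 Ω
Seg 2: A = 9.48 mm² = 9.480e-06 m²
R_2 = (1.60×10^-8)(12.9)/(9.480e-06) = 0.02177 Ω
Seg 3: A = 0.584 mm² = 5.840e-07 m²
R_3 = (2.70×10^-8)(8.31)/(5.840e-07) = 0.3842 Ω
R_total = R_1 + R_2 + R_3 = 4.36 Ω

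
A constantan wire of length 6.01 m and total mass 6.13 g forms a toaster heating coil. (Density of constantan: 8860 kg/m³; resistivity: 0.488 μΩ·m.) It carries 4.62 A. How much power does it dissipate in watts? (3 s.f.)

ρ = 0.488 μΩ·m = 4.88×10^-7 Ω·m
A = m/(density·L) = 0.00613/(8860×6.01) = 1.1512e-07 m²
R = ρL/A = (4.88×10^-7)(6.01)/(1.1512e-07) = 25.48 Ω
P = I²R = (4.62)² × 25.48 = 544 W

544 W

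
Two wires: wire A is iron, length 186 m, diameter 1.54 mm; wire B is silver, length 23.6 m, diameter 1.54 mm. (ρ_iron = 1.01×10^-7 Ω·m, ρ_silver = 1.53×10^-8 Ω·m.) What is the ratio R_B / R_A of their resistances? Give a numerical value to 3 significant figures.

0.0192

R ∝ ρL/d², so R_B/R_A = (ρ_B/ρ_A) × (L_B/L_A)
= (1.53×10^-8/1.01×10^-7) × (23.6/186) = 0.0192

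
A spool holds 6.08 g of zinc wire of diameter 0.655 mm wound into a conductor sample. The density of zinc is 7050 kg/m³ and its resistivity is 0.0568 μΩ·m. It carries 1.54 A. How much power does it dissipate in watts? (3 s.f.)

1.02 W

ρ = 0.0568 μΩ·m = 5.68×10^-8 Ω·m
A = π(d/2)² = π(3.2750e-04 m)² = 3.3696e-07 m²
L = m/(density·A) = 0.00608/(7050×3.3696e-07) = 2.559 m
R = ρL/A = (5.68×10^-8)(2.559)/(3.3696e-07) = 0.4314 Ω
P = I²R = (1.54)² × 0.4314 = 1.02 W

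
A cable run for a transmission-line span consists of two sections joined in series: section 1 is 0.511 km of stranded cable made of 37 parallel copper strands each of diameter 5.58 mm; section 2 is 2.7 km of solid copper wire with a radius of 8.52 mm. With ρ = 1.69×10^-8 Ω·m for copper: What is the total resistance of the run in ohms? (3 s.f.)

0.210 Ω

Section 1: A_strand = π(2.7900e-03)² = 2.445e-05 m²; R₁ = ρL/(N·A_s) = (1.69×10^-8)(511)/(37×2.445e-05) = 0.009544 Ω
Section 2: A = πr² = π(8.5200e-03 m)² = 2.280e-04 m²
R₂ = (1.69×10^-8)(2700)/(2.280e-04) = 0.2001 Ω
R = R₁ + R₂ = 0.210 Ω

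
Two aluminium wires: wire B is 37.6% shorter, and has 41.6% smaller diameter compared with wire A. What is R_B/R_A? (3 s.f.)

1.83

R ∝ L/d², so R_B/R_A = (1 − 37.6/100) × (1 − 41.6/100)⁻²
= 0.624 × 2.932 = 1.83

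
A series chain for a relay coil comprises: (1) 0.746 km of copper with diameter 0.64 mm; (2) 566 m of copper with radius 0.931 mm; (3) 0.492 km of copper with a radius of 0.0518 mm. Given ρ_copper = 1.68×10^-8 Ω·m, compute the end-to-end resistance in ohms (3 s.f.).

Seg 1: A = π(d/2)² = π(3.2000e-04 m)² = 3.217e-07 m²
R_1 = (1.68×10^-8)(746)/(3.217e-07) = 38.96 Ω
Seg 2: A = πr² = π(9.3100e-04 m)² = 2.723e-06 m²
R_2 = (1.68×10^-8)(566)/(2.723e-06) = 3.492 Ω
Seg 3: A = πr² = π(5.1800e-05 m)² = 8.430e-09 m²
R_3 = (1.68×10^-8)(492)/(8.430e-09) = 980.5 Ω
R_total = R_1 + R_2 + R_3 = 1020 Ω

1020 Ω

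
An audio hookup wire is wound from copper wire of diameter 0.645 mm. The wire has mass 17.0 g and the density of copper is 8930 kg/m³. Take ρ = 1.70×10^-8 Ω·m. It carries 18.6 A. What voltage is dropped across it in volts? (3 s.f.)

5.64 V

A = π(d/2)² = π(3.2250e-04 m)² = 3.2675e-07 m²
L = m/(density·A) = 0.017/(8930×3.2675e-07) = 5.826 m
R = ρL/A = (1.70×10^-8)(5.826)/(3.2675e-07) = 0.3031 Ω
V = IR = 18.6 × 0.3031 = 5.64 V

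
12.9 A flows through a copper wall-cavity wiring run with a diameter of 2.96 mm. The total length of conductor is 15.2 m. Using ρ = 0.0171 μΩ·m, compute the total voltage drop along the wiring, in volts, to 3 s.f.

0.487 V

ρ = 0.0171 μΩ·m = 1.71×10^-8 Ω·m
A = π(d/2)² = π(1.4800e-03 m)² = 6.881e-06 m²
R = ρL/A = (1.71×10^-8)(15.2)/(6.881e-06) = 0.03777 Ω
V = IR = 12.9 × 0.03777 = 0.487 V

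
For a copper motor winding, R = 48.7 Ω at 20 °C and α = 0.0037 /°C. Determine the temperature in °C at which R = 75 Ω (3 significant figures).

166 °C

R = R₀(1 + α(T − T₀)) ⇒ T = T₀ + (R/R₀ − 1)/α
T = 20 + (75/48.7 − 1)/0.0037 = 20 + (0.54)/0.0037 = 166 °C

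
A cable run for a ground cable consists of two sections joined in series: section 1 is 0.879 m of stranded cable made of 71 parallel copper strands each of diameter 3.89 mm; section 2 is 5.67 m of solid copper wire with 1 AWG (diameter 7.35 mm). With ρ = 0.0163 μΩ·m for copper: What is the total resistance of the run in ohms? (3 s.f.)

0.00220 Ω

ρ = 0.0163 μΩ·m = 1.63×10^-8 Ω·m
Section 1: A_strand = π(1.9450e-03)² = 1.188e-05 m²; R₁ = ρL/(N·A_s) = (1.63×10^-8)(0.879)/(71×1.188e-05) = 1.698×10^-5 Ω
Section 2: A = π(7.35/2 mm)² = π(3.6750e-03 m)² = 4.243e-05 m²
R₂ = (1.63×10^-8)(5.67)/(4.243e-05) = 0.002178 Ω
R = R₁ + R₂ = 0.00220 Ω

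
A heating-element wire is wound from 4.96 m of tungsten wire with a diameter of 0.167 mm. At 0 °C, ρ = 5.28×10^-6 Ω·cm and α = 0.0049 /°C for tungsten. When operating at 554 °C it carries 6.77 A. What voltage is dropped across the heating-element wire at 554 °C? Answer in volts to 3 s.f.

ρ = 5.28×10^-6 Ω·cm = 5.28×10^-8 Ω·m
A = π(d/2)² = π(8.3500e-05 m)² = 2.190e-08 m²
R₍0₎ = ρL/A = (5.28×10^-8)(4.96)/(2.190e-08) = 11.96 Ω
R₍554₎ = R₍0₎(1 + αΔT) = 11.96 × (1 + 0.0049×554) = 44.41 Ω
V = IR = 6.77 × 44.41 = 301 V

301 V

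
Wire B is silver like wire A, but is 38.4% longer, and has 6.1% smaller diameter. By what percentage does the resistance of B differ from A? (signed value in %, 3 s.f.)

R ∝ L/d², so R_B/R_A = (1 + 38.4/100) × (1 − 6.1/100)⁻²
= 1.384 × 1.134 = 1.57
(R_B − R_A)/R_A = 1.57 − 1 = 57.0%

57.0%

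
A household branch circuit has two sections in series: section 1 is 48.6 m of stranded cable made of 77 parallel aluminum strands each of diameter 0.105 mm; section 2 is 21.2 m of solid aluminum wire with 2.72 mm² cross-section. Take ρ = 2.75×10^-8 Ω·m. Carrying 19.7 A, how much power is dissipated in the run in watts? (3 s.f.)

861 W

Section 1: A_strand = π(5.2500e-05)² = 8.659e-09 m²; R₁ = ρL/(N·A_s) = (2.75×10^-8)(48.6)/(77×8.659e-09) = 2.005 Ω
Section 2: A = 2.72 mm² = 2.720e-06 m²
R₂ = (2.75×10^-8)(21.2)/(2.720e-06) = 0.2143 Ω
R = R₁ + R₂ = 2.219 Ω
P = I²R = (19.7)² × 2.219 = 861 W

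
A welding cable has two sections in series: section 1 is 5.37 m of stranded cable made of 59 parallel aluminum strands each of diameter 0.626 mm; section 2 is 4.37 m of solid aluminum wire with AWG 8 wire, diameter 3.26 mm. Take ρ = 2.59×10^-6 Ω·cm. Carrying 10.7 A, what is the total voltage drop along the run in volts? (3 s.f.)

0.227 V

ρ = 2.59×10^-6 Ω·cm = 2.59×10^-8 Ω·m
Section 1: A_strand = π(3.1300e-04)² = 3.078e-07 m²; R₁ = ρL/(N·A_s) = (2.59×10^-8)(5.37)/(59×3.078e-07) = 0.007659 Ω
Section 2: A = π(3.26/2 mm)² = π(1.6300e-03 m)² = 8.347e-06 m²
R₂ = (2.59×10^-8)(4.37)/(8.347e-06) = 0.01356 Ω
R = R₁ + R₂ = 0.02122 Ω
V = IR = 10.7 × 0.02122 = 0.227 V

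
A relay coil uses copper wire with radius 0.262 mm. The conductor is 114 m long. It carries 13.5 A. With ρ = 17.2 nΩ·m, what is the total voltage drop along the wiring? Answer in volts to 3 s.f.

123 V

ρ = 17.2 nΩ·m = 1.72×10^-8 Ω·m
A = πr² = π(2.6200e-04 m)² = 2.157e-07 m²
R = ρL/A = (1.72×10^-8)(114)/(2.157e-07) = 9.092 Ω
V = IR = 13.5 × 9.092 = 123 V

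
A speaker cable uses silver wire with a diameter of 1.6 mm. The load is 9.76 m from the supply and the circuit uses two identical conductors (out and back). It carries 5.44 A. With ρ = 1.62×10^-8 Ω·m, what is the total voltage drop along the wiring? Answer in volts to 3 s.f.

A = π(d/2)² = π(8.0000e-04 m)² = 2.011e-06 m²
Total conductor length (both ways) L = 2 × 9.76 = 19.52 m
R = ρL/A = (1.62×10^-8)(19.52)/(2.011e-06) = 0.1573 Ω
V = IR = 5.44 × 0.1573 = 0.856 V

0.856 V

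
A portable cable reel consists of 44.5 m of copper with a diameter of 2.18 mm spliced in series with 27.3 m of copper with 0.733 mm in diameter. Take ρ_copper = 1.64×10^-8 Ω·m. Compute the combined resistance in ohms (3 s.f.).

1.26 Ω

Segment 1: A = π(d/2)² = π(1.0900e-03 m)² = 3.733e-06 m²
R₁ = ρL/A = (1.64×10^-8)(44.5)/(3.733e-06) = 0.1955 Ω
Segment 2: A = π(d/2)² = π(3.6650e-04 m)² = 4.220e-07 m²
R₂ = (1.64×10^-8)(27.3)/(4.220e-07) = 1.061 Ω
R = R₁ + R₂ = 1.26 Ω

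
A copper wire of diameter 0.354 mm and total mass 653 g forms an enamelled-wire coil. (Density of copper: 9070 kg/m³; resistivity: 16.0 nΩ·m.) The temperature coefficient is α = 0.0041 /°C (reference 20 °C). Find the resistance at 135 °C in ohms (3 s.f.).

ρ = 16.0 nΩ·m = 1.60×10^-8 Ω·m
A = π(d/2)² = π(1.7700e-04 m)² = 9.8423e-08 m²
L = m/(density·A) = 0.653/(9070×9.8423e-08) = 731.5 m
R = ρL/A = (1.60×10^-8)(731.5)/(9.8423e-08) = 118.9 Ω
R(135 °C) = 118.9 × (1 + 0.0041×115) = 175 Ω

175 Ω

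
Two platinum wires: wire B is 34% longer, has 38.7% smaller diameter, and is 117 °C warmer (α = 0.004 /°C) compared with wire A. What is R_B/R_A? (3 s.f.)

R ∝ ρL/d² with ρ ∝ (1+αΔT), so R_B/R_A = (1 + 34/100) × (1 − 38.7/100)⁻² × (1 + 0.004×117)
= 1.34 × 2.661 × 1.468 = 5.23

5.23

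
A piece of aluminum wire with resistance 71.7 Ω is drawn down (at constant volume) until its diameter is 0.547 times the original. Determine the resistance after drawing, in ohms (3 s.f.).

801 Ω

Volume constant ⇒ L' = L/r² with r = 0.547. R' = ρL'/A' = ρ(L/r²)/(πr²d₀²/4) = R/r⁴.
R' = 11.17 × 71.7 = 801 Ω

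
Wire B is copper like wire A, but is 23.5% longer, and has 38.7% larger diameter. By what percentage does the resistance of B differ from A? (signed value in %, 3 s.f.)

R ∝ L/d², so R_B/R_A = (1 + 23.5/100) × (1 + 38.7/100)⁻²
= 1.235 × 0.5198 = 0.642
(R_B − R_A)/R_A = 0.642 − 1 = -35.8%

-35.8%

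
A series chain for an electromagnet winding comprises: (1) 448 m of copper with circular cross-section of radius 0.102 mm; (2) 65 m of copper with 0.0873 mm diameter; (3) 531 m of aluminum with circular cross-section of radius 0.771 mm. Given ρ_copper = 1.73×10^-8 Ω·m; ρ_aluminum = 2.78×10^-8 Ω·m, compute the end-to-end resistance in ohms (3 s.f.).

433 Ω

Seg 1: A = πr² = π(1.0200e-04 m)² = 3.269e-08 m²
R_1 = (1.73×10^-8)(448)/(3.269e-08) = 237.1 Ω
Seg 2: A = π(d/2)² = π(4.3650e-05 m)² = 5.986e-09 m²
R_2 = (1.73×10^-8)(65)/(5.986e-09) = 187.9 Ω
Seg 3: A = πr² = π(7.7100e-04 m)² = 1.867e-06 m²
R_3 = (2.78×10^-8)(531)/(1.867e-06) = 7.905 Ω
R_total = R_1 + R_2 + R_3 = 433 Ω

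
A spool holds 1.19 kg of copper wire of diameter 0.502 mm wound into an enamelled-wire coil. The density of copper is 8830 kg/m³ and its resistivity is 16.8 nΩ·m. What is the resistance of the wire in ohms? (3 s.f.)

ρ = 16.8 nΩ·m = 1.68×10^-8 Ω·m
A = π(d/2)² = π(2.5100e-04 m)² = 1.9792e-07 m²
L = m/(density·A) = 1.19/(8830×1.9792e-07) = 680.9 m
R = ρL/A = (1.68×10^-8)(680.9)/(1.9792e-07) = 57.8 Ω

57.8 Ω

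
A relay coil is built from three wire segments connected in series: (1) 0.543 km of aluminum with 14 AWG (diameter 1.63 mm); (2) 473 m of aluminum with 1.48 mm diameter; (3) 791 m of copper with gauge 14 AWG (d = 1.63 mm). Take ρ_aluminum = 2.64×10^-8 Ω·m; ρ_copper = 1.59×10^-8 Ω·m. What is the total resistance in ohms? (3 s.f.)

Seg 1: A = π(1.63/2 mm)² = π(8.1500e-04 m)² = 2.087e-06 m²
R_1 = (2.64×10^-8)(543)/(2.087e-06) = 6.87 Ω
Seg 2: A = π(d/2)² = π(7.4000e-04 m)² = 1.720e-06 m²
R_2 = (2.64×10^-8)(473)/(1.720e-06) = 7.259 Ω
Seg 3: A = π(1.63/2 mm)² = π(8.1500e-04 m)² = 2.087e-06 m²
R_3 = (1.59×10^-8)(791)/(2.087e-06) = 6.027 Ω
R_total = R_1 + R_2 + R_3 = 20.2 Ω

20.2 Ω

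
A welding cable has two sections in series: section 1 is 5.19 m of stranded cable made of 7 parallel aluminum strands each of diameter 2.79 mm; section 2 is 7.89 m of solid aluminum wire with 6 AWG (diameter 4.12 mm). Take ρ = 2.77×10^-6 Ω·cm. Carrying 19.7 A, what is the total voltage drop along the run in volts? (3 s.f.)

0.389 V

ρ = 2.77×10^-6 Ω·cm = 2.77×10^-8 Ω·m
Section 1: A_strand = π(1.3950e-03)² = 6.114e-06 m²; R₁ = ρL/(N·A_s) = (2.77×10^-8)(5.19)/(7×6.114e-06) = 0.003359 Ω
Section 2: A = π(4.12/2 mm)² = π(2.0600e-03 m)² = 1.333e-05 m²
R₂ = (2.77×10^-8)(7.89)/(1.333e-05) = 0.01639 Ω
R = R₁ + R₂ = 0.01975 Ω
V = IR = 19.7 × 0.01975 = 0.389 V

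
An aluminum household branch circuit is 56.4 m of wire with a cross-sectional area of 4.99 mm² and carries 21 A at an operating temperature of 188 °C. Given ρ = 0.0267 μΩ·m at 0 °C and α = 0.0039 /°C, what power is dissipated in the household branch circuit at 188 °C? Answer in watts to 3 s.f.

ρ = 0.0267 μΩ·m = 2.67×10^-8 Ω·m
A = 4.99 mm² = 4.990e-06 m²
R₍0₎ = ρL/A = (2.67×10^-8)(56.4)/(4.990e-06) = 0.3018 Ω
R₍188₎ = R₍0₎(1 + αΔT) = 0.3018 × (1 + 0.0039×188) = 0.523 Ω
P = I²R = (21)² × 0.523 = 231 W

231 W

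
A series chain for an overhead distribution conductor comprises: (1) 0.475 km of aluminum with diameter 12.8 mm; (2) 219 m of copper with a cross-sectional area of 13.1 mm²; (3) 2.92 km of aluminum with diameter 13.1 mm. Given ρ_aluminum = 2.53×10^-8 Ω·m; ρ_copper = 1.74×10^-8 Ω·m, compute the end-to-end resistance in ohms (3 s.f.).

Seg 1: A = π(d/2)² = π(6.4000e-03 m)² = 1.287e-04 m²
R_1 = (2.53×10^-8)(475)/(1.287e-04) = 0.09339 Ω
Seg 2: A = 13.1 mm² = 1.310e-05 m²
R_2 = (1.74×10^-8)(219)/(1.310e-05) = 0.2909 Ω
Seg 3: A = π(d/2)² = π(6.5500e-03 m)² = 1.348e-04 m²
R_3 = (2.53×10^-8)(2920)/(1.348e-04) = 0.5481 Ω
R_total = R_1 + R_2 + R_3 = 0.932 Ω

0.932 Ω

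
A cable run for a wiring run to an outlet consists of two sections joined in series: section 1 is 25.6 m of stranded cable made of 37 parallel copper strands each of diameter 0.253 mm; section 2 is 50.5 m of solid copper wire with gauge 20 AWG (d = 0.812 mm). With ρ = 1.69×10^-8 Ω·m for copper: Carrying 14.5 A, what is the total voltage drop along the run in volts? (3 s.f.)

27.3 V

Section 1: A_strand = π(1.2650e-04)² = 5.027e-08 m²; R₁ = ρL/(N·A_s) = (1.69×10^-8)(25.6)/(37×5.027e-08) = 0.2326 Ω
Section 2: A = π(0.812/2 mm)² = π(4.0600e-04 m)² = 5.178e-07 m²
R₂ = (1.69×10^-8)(50.5)/(5.178e-07) = 1.648 Ω
R = R₁ + R₂ = 1.881 Ω
V = IR = 14.5 × 1.881 = 27.3 V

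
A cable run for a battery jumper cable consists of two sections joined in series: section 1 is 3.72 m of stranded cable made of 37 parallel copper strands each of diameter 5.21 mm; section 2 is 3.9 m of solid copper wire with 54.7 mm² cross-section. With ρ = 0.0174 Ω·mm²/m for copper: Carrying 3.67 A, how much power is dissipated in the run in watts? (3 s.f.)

ρ = 0.0174 Ω·mm²/m = 1.74×10^-8 Ω·m
Section 1: A_strand = π(2.6050e-03)² = 2.132e-05 m²; R₁ = ρL/(N·A_s) = (1.74×10^-8)(3.72)/(37×2.132e-05) = 8.206×10^-5 Ω
Section 2: A = 54.7 mm² = 5.470e-05 m²
R₂ = (1.74×10^-8)(3.9)/(5.470e-05) = 0.001241 Ω
R = R₁ + R₂ = 0.001323 Ω
P = I²R = (3.67)² × 0.001323 = 0.0178 W

0.0178 W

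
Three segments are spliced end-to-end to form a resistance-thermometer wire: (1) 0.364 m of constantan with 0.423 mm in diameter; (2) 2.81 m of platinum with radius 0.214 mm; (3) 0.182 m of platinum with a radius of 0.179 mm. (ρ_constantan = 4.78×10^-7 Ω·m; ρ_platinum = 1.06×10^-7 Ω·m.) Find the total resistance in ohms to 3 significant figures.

3.50 Ω

Seg 1: A = π(d/2)² = π(2.1150e-04 m)² = 1.405e-07 m²
R_1 = (4.78×10^-7)(0.364)/(1.405e-07) = 1.238 Ω
Seg 2: A = πr² = π(2.1400e-04 m)² = 1.439e-07 m²
R_2 = (1.06×10^-7)(2.81)/(1.439e-07) = 2.07 Ω
Seg 3: A = πr² = π(1.7900e-04 m)² = 1.007e-07 m²
R_3 = (1.06×10^-7)(0.182)/(1.007e-07) = 0.1917 Ω
R_total = R_1 + R_2 + R_3 = 3.50 Ω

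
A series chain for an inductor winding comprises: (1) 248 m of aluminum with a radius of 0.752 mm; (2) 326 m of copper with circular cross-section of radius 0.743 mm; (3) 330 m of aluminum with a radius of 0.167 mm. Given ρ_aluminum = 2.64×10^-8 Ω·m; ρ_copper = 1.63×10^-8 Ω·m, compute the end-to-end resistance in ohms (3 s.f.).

106 Ω

Seg 1: A = πr² = π(7.5200e-04 m)² = 1.777e-06 m²
R_1 = (2.64×10^-8)(248)/(1.777e-06) = 3.685 Ω
Seg 2: A = πr² = π(7.4300e-04 m)² = 1.734e-06 m²
R_2 = (1.63×10^-8)(326)/(1.734e-06) = 3.064 Ω
Seg 3: A = πr² = π(1.6700e-04 m)² = 8.762e-08 m²
R_3 = (2.64×10^-8)(330)/(8.762e-08) = 99.43 Ω
R_total = R_1 + R_2 + R_3 = 106 Ω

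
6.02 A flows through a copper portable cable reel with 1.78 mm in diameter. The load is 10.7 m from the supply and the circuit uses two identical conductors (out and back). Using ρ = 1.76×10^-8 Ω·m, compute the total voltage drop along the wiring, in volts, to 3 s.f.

0.911 V

A = π(d/2)² = π(8.9000e-04 m)² = 2.488e-06 m²
Total conductor length (both ways) L = 2 × 10.7 = 21.4 m
R = ρL/A = (1.76×10^-8)(21.4)/(2.488e-06) = 0.1514 Ω
V = IR = 6.02 × 0.1514 = 0.911 V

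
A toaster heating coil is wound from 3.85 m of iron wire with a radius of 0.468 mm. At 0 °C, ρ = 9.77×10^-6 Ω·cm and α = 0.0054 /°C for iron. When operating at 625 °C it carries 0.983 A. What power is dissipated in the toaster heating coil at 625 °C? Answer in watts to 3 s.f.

ρ = 9.77×10^-6 Ω·cm = 9.77×10^-8 Ω·m
A = πr² = π(4.6800e-04 m)² = 6.881e-07 m²
R₍0₎ = ρL/A = (9.77×10^-8)(3.85)/(6.881e-07) = 0.5467 Ω
R₍625₎ = R₍0₎(1 + αΔT) = 0.5467 × (1 + 0.0054×625) = 2.392 Ω
P = I²R = (0.983)² × 2.392 = 2.31 W

2.31 W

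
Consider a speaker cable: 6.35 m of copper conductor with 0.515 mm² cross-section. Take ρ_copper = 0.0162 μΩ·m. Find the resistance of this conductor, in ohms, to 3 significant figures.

0.200 Ω

ρ = 0.0162 μΩ·m = 1.62×10^-8 Ω·m
A = 0.515 mm² = 5.150e-07 m²
R = ρL/A = (1.62×10^-8)(6.35 m)/(5.150e-07 m²) = 0.200 Ω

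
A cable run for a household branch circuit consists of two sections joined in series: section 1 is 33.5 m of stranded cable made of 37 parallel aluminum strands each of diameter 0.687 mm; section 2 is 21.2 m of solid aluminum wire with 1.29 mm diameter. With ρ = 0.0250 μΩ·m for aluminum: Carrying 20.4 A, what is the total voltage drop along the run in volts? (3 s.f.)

9.52 V

ρ = 0.0250 μΩ·m = 2.50×10^-8 Ω·m
Section 1: A_strand = π(3.4350e-04)² = 3.707e-07 m²; R₁ = ρL/(N·A_s) = (2.50×10^-8)(33.5)/(37×3.707e-07) = 0.06106 Ω
Section 2: A = π(d/2)² = π(6.4500e-04 m)² = 1.307e-06 m²
R₂ = (2.50×10^-8)(21.2)/(1.307e-06) = 0.4055 Ω
R = R₁ + R₂ = 0.4666 Ω
V = IR = 20.4 × 0.4666 = 9.52 V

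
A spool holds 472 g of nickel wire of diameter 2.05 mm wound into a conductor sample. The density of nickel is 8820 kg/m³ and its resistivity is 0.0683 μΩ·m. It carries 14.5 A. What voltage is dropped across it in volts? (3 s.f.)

ρ = 0.0683 μΩ·m = 6.83×10^-8 Ω·m
A = π(d/2)² = π(1.0250e-03 m)² = 3.3006e-06 m²
L = m/(density·A) = 0.472/(8820×3.3006e-06) = 16.21 m
R = ρL/A = (6.83×10^-8)(16.21)/(3.3006e-06) = 0.3355 Ω
V = IR = 14.5 × 0.3355 = 4.86 V

4.86 V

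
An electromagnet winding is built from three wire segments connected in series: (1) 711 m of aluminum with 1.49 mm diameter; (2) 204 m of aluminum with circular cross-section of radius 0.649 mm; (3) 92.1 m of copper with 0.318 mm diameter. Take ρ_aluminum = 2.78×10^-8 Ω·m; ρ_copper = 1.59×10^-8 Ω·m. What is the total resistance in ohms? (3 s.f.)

Seg 1: A = π(d/2)² = π(7.4500e-04 m)² = 1.744e-06 m²
R_1 = (2.78×10^-8)(711)/(1.744e-06) = 11.34 Ω
Seg 2: A = πr² = π(6.4900e-04 m)² = 1.323e-06 m²
R_2 = (2.78×10^-8)(204)/(1.323e-06) = 4.286 Ω
Seg 3: A = π(d/2)² = π(1.5900e-04 m)² = 7.942e-08 m²
R_3 = (1.59×10^-8)(92.1)/(7.942e-08) = 18.44 Ω
R_total = R_1 + R_2 + R_3 = 34.1 Ω

34.1 Ω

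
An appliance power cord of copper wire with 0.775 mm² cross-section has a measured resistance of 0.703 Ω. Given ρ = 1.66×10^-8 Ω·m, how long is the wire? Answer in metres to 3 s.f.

32.8 m

A = 0.775 mm² = 7.750e-07 m²
L = RA/ρ = (0.703)(7.750e-07)/(1.66×10^-8) = 32.8 m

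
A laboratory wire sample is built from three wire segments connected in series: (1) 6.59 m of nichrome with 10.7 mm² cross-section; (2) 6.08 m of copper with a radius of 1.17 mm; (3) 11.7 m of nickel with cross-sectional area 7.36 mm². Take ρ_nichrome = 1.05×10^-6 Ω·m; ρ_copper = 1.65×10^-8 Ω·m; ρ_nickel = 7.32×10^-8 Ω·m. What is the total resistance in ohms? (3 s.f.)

Seg 1: A = 10.7 mm² = 1.070e-05 m²
R_1 = (1.05×10^-6)(6.59)/(1.070e-05) = 0.6467 Ω
Seg 2: A = πr² = π(1.1700e-03 m)² = 4.301e-06 m²
R_2 = (1.65×10^-8)(6.08)/(4.301e-06) = 0.02333 Ω
Seg 3: A = 7.36 mm² = 7.360e-06 m²
R_3 = (7.32×10^-8)(11.7)/(7.360e-06) = 0.1164 Ω
R_total = R_1 + R_2 + R_3 = 0.786 Ω

0.786 Ω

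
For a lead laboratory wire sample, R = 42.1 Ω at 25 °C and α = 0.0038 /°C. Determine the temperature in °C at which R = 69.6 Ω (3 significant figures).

R = R₀(1 + α(T − T₀)) ⇒ T = T₀ + (R/R₀ − 1)/α
T = 25 + (69.6/42.1 − 1)/0.0038 = 25 + (0.6532)/0.0038 = 197 °C

197 °C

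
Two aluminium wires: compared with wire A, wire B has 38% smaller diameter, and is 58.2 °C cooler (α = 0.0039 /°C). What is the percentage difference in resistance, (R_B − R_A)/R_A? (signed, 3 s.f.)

R ∝ ρL/d² with ρ ∝ (1+αΔT), so R_B/R_A = (1 − 38/100)⁻² × (1 − 0.0039×58.2)
= 2.602 × 0.773 = 2.011
(R_B − R_A)/R_A = 2.011 − 1 = 101%

101%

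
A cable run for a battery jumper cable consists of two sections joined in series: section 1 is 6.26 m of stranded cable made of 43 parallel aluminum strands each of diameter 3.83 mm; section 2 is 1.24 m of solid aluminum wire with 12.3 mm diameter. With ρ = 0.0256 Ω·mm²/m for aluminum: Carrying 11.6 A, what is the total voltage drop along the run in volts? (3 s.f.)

0.00685 V

ρ = 0.0256 Ω·mm²/m = 2.56×10^-8 Ω·m
Section 1: A_strand = π(1.9150e-03)² = 1.152e-05 m²; R₁ = ρL/(N·A_s) = (2.56×10^-8)(6.26)/(43×1.152e-05) = 3.235×10^-4 Ω
Section 2: A = π(d/2)² = π(6.1500e-03 m)² = 1.188e-04 m²
R₂ = (2.56×10^-8)(1.24)/(1.188e-04) = 2.672×10^-4 Ω
R = R₁ + R₂ = 5.906×10^-4 Ω
V = IR = 11.6 × 5.906×10^-4 = 0.00685 V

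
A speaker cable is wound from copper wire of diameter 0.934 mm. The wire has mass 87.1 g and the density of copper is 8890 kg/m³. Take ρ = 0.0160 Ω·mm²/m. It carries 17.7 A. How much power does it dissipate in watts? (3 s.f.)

105 W

ρ = 0.0160 Ω·mm²/m = 1.60×10^-8 Ω·m
A = π(d/2)² = π(4.6700e-04 m)² = 6.8515e-07 m²
L = m/(density·A) = 0.0871/(8890×6.8515e-07) = 14.3 m
R = ρL/A = (1.60×10^-8)(14.3)/(6.8515e-07) = 0.3339 Ω
P = I²R = (17.7)² × 0.3339 = 105 W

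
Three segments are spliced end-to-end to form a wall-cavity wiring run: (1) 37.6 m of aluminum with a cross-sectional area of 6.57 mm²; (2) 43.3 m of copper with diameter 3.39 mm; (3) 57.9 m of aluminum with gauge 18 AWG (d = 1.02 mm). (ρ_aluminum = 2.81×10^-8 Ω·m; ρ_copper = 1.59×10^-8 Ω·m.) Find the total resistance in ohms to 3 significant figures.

Seg 1: A = 6.57 mm² = 6.570e-06 m²
R_1 = (2.81×10^-8)(37.6)/(6.570e-06) = 0.1608 Ω
Seg 2: A = π(d/2)² = π(1.6950e-03 m)² = 9.026e-06 m²
R_2 = (1.59×10^-8)(43.3)/(9.026e-06) = 0.07628 Ω
Seg 3: A = π(1.02/2 mm)² = π(5.1000e-04 m)² = 8.171e-07 m²
R_3 = (2.81×10^-8)(57.9)/(8.171e-07) = 1.991 Ω
R_total = R_1 + R_2 + R_3 = 2.23 Ω

2.23 Ω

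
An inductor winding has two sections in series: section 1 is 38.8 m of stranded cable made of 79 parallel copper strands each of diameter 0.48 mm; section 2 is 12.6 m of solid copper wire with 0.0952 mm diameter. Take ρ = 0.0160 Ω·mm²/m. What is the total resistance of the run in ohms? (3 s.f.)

ρ = 0.0160 Ω·mm²/m = 1.60×10^-8 Ω·m
Section 1: A_strand = π(2.4000e-04)² = 1.810e-07 m²; R₁ = ρL/(N·A_s) = (1.60×10^-8)(38.8)/(79×1.810e-07) = 0.04343 Ω
Section 2: A = π(d/2)² = π(4.7600e-05 m)² = 7.118e-09 m²
R₂ = (1.60×10^-8)(12.6)/(7.118e-09) = 28.32 Ω
R = R₁ + R₂ = 28.4 Ω

28.4 Ω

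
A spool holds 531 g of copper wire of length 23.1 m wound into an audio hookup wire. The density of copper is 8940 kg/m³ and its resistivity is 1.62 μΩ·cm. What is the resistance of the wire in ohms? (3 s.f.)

0.146 Ω

ρ = 1.62 μΩ·cm = 1.62×10^-8 Ω·m
A = m/(density·L) = 0.531/(8940×23.1) = 2.5713e-06 m²
R = ρL/A = (1.62×10^-8)(23.1)/(2.5713e-06) = 0.146 Ω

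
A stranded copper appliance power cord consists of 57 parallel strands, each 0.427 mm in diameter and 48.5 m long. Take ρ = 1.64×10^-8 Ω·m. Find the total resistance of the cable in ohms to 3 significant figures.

0.0974 Ω

A_strand = π(2.1350e-04 m)² = 1.432e-07 m²
R_strand = ρL/A = (1.64×10^-8)(48.5)/(1.432e-07) = 5.554 Ω
R_total = R_strand/N = 5.554/57 = 0.0974 Ω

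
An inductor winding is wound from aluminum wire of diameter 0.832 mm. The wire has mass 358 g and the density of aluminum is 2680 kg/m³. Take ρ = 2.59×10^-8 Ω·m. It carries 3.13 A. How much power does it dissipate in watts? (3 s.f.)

A = π(d/2)² = π(4.1600e-04 m)² = 5.4367e-07 m²
L = m/(density·A) = 0.358/(2680×5.4367e-07) = 245.7 m
R = ρL/A = (2.59×10^-8)(245.7)/(5.4367e-07) = 11.71 Ω
P = I²R = (3.13)² × 11.71 = 115 W

115 W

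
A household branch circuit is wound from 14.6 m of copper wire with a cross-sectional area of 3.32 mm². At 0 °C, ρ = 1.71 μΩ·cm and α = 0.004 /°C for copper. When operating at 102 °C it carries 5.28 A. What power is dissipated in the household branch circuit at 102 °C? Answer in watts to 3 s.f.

2.95 W

ρ = 1.71 μΩ·cm = 1.71×10^-8 Ω·m
A = 3.32 mm² = 3.320e-06 m²
R₍0₎ = ρL/A = (1.71×10^-8)(14.6)/(3.320e-06) = 0.0752 Ω
R₍102₎ = R₍0₎(1 + αΔT) = 0.0752 × (1 + 0.004×102) = 0.1059 Ω
P = I²R = (5.28)² × 0.1059 = 2.95 W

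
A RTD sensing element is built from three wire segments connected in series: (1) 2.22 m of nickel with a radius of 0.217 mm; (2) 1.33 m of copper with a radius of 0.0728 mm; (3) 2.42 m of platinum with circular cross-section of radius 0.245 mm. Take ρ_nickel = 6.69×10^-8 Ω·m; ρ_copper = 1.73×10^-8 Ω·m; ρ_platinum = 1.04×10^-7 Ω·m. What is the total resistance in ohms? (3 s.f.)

Seg 1: A = πr² = π(2.1700e-04 m)² = 1.479e-07 m²
R_1 = (6.69×10^-8)(2.22)/(1.479e-07) = 1.004 Ω
Seg 2: A = πr² = π(7.2800e-05 m)² = 1.665e-08 m²
R_2 = (1.73×10^-8)(1.33)/(1.665e-08) = 1.382 Ω
Seg 3: A = πr² = π(2.4500e-04 m)² = 1.886e-07 m²
R_3 = (1.04×10^-7)(2.42)/(1.886e-07) = 1.335 Ω
R_total = R_1 + R_2 + R_3 = 3.72 Ω

3.72 Ω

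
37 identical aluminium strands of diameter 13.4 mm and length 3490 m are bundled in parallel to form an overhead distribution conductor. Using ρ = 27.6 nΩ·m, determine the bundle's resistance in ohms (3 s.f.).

0.0185 Ω

ρ = 27.6 nΩ·m = 2.76×10^-8 Ω·m
A_strand = π(6.7000e-03 m)² = 1.410e-04 m²
R_strand = ρL/A = (2.76×10^-8)(3490)/(1.410e-04) = 0.683 Ω
R_total = R_strand/N = 0.683/37 = 0.0185 Ω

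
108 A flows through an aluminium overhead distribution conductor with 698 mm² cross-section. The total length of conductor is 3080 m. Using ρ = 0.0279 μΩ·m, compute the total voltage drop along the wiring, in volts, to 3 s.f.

ρ = 0.0279 μΩ·m = 2.79×10^-8 Ω·m
A = 698 mm² = 6.980e-04 m²
R = ρL/A = (2.79×10^-8)(3080)/(6.980e-04) = 0.1231 Ω
V = IR = 108 × 0.1231 = 13.3 V

13.3 V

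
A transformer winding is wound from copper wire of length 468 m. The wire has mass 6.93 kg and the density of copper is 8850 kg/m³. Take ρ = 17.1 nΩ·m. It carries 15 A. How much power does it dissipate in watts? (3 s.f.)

1080 W

ρ = 17.1 nΩ·m = 1.71×10^-8 Ω·m
A = m/(density·L) = 6.93/(8850×468) = 1.6732e-06 m²
R = ρL/A = (1.71×10^-8)(468)/(1.6732e-06) = 4.783 Ω
P = I²R = (15)² × 4.783 = 1080 W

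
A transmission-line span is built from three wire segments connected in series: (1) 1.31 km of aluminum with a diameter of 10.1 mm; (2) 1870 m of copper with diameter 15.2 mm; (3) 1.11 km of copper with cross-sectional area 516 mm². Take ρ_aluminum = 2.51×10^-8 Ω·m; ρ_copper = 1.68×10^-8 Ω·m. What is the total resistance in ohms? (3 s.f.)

0.620 Ω

Seg 1: A = π(d/2)² = π(5.0500e-03 m)² = 8.012e-05 m²
R_1 = (2.51×10^-8)(1310)/(8.012e-05) = 0.4104 Ω
Seg 2: A = π(d/2)² = π(7.6000e-03 m)² = 1.815e-04 m²
R_2 = (1.68×10^-8)(1870)/(1.815e-04) = 0.1731 Ω
Seg 3: A = 516 mm² = 5.160e-04 m²
R_3 = (1.68×10^-8)(1110)/(5.160e-04) = 0.03614 Ω
R_total = R_1 + R_2 + R_3 = 0.620 Ω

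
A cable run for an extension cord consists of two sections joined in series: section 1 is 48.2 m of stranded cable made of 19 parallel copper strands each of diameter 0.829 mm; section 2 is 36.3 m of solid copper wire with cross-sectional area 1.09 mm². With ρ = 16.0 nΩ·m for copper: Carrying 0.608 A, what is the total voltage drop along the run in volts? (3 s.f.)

0.370 V

ρ = 16.0 nΩ·m = 1.60×10^-8 Ω·m
Section 1: A_strand = π(4.1450e-04)² = 5.398e-07 m²; R₁ = ρL/(N·A_s) = (1.60×10^-8)(48.2)/(19×5.398e-07) = 0.0752 Ω
Section 2: A = 1.09 mm² = 1.090e-06 m²
R₂ = (1.60×10^-8)(36.3)/(1.090e-06) = 0.5328 Ω
R = R₁ + R₂ = 0.608 Ω
V = IR = 0.608 × 0.608 = 0.370 V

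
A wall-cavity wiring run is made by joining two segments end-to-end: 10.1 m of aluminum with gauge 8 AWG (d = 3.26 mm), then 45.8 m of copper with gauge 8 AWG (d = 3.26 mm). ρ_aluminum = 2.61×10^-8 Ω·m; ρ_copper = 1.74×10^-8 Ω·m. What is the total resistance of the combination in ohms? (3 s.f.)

0.127 Ω

Segment 1: A = π(3.26/2 mm)² = π(1.6300e-03 m)² = 8.347e-06 m²
R₁ = ρL/A = (2.61×10^-8)(10.1)/(8.347e-06) = 0.03158 Ω
R₂ = (1.74×10^-8)(45.8)/(8.347e-06) = 0.09547 Ω
R = R₁ + R₂ = 0.127 Ω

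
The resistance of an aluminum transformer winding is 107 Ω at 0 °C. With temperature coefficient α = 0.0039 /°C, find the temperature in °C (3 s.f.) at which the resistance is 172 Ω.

156 °C

R = R₀(1 + α(T − T₀)) ⇒ T = T₀ + (R/R₀ − 1)/α
T = 0 + (172/107 − 1)/0.0039 = 0 + (0.6075)/0.0039 = 156 °C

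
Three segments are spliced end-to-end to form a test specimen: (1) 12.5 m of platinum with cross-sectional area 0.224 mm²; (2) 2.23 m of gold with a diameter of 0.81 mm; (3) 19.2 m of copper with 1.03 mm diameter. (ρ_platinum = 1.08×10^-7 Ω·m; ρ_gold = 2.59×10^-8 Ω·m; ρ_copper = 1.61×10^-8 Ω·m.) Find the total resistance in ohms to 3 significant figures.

Seg 1: A = 0.224 mm² = 2.240e-07 m²
R_1 = (1.08×10^-7)(12.5)/(2.240e-07) = 6.027 Ω
Seg 2: A = π(d/2)² = π(4.0500e-04 m)² = 5.153e-07 m²
R_2 = (2.59×10^-8)(2.23)/(5.153e-07) = 0.1121 Ω
Seg 3: A = π(d/2)² = π(5.1500e-04 m)² = 8.332e-07 m²
R_3 = (1.61×10^-8)(19.2)/(8.332e-07) = 0.371 Ω
R_total = R_1 + R_2 + R_3 = 6.51 Ω

6.51 Ω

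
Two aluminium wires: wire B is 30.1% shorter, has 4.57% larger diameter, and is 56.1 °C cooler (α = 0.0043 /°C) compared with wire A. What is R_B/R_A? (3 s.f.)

R ∝ ρL/d² with ρ ∝ (1+αΔT), so R_B/R_A = (1 − 30.1/100) × (1 + 4.57/100)⁻² × (1 − 0.0043×56.1)
= 0.699 × 0.9145 × 0.7588 = 0.485

0.485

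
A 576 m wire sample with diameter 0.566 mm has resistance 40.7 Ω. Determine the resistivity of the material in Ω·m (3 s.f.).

1.78×10^-8 Ω·m

A = π(d/2)² = π(2.8300e-04 m)² = 2.516e-07 m²
ρ = RA/L = (40.7)(2.516e-07)/(576) = 1.78×10^-8 Ω·m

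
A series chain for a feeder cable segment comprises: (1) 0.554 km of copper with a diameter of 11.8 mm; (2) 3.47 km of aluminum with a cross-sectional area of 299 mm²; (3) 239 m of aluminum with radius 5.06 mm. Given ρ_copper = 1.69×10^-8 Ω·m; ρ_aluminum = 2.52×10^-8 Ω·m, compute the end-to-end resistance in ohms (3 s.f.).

Seg 1: A = π(d/2)² = π(5.9000e-03 m)² = 1.094e-04 m²
R_1 = (1.69×10^-8)(554)/(1.094e-04) = 0.08561 Ω
Seg 2: A = 299 mm² = 2.990e-04 m²
R_2 = (2.52×10^-8)(3470)/(2.990e-04) = 0.2925 Ω
Seg 3: A = πr² = π(5.0600e-03 m)² = 8.044e-05 m²
R_3 = (2.52×10^-8)(239)/(8.044e-05) = 0.07488 Ω
R_total = R_1 + R_2 + R_3 = 0.453 Ω

0.453 Ω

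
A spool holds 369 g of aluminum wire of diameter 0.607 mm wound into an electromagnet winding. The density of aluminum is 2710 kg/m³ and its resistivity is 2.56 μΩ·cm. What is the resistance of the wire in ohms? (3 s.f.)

41.6 Ω

ρ = 2.56 μΩ·cm = 2.56×10^-8 Ω·m
A = π(d/2)² = π(3.0350e-04 m)² = 2.8938e-07 m²
L = m/(density·A) = 0.369/(2710×2.8938e-07) = 470.5 m
R = ρL/A = (2.56×10^-8)(470.5)/(2.8938e-07) = 41.6 Ω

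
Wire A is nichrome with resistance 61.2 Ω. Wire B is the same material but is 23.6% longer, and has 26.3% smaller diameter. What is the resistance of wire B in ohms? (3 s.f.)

R ∝ L/d², so R_B/R_A = (1 + 23.6/100) × (1 − 26.3/100)⁻²
= 1.236 × 1.841 = 2.276
R_B = 2.276 × 61.2 = 139 Ω

139 Ω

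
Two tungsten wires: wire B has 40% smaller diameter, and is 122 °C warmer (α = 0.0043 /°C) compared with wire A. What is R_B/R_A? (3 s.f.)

4.24

R ∝ ρL/d² with ρ ∝ (1+αΔT), so R_B/R_A = (1 − 40/100)⁻² × (1 + 0.0043×122)
= 2.778 × 1.525 = 4.24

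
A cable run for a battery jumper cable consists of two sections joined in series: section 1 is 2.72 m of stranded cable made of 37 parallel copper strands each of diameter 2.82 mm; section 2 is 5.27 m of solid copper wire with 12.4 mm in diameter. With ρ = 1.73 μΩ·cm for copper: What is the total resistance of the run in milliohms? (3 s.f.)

0.959 mΩ

ρ = 1.73 μΩ·cm = 1.73×10^-8 Ω·m
Section 1: A_strand = π(1.4100e-03)² = 6.246e-06 m²; R₁ = ρL/(N·A_s) = (1.73×10^-8)(2.72)/(37×6.246e-06) = 2.036×10^-4 Ω
Section 2: A = π(d/2)² = π(6.2000e-03 m)² = 1.208e-04 m²
R₂ = (1.73×10^-8)(5.27)/(1.208e-04) = 7.550×10^-4 Ω
R = R₁ + R₂ = 0.959 mΩ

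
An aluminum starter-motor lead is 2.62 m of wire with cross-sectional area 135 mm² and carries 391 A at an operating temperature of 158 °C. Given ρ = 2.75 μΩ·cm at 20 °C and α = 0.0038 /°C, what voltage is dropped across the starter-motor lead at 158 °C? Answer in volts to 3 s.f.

ρ = 2.75 μΩ·cm = 2.75×10^-8 Ω·m
A = 135 mm² = 1.350e-04 m²
R₍20₎ = ρL/A = (2.75×10^-8)(2.62)/(1.350e-04) = 5.337×10^-4 Ω
R₍158₎ = R₍20₎(1 + αΔT) = 5.337×10^-4 × (1 + 0.0038×138) = 8.136×10^-4 Ω
V = IR = 391 × 8.136×10^-4 = 0.318 V

0.318 V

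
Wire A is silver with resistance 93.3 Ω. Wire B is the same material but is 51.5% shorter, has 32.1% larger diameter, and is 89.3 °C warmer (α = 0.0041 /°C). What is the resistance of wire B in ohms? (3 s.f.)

R ∝ ρL/d² with ρ ∝ (1+αΔT), so R_B/R_A = (1 − 51.5/100) × (1 + 32.1/100)⁻² × (1 + 0.0041×89.3)
= 0.485 × 0.573 × 1.366 = 0.3797
R_B = 0.3797 × 93.3 = 35.4 Ω

35.4 Ω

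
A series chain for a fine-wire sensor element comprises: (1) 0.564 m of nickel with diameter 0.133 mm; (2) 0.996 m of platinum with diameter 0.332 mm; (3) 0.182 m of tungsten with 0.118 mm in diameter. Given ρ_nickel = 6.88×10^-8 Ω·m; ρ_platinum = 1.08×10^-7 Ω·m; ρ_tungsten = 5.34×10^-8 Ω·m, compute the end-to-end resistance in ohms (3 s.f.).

4.92 Ω

Seg 1: A = π(d/2)² = π(6.6500e-05 m)² = 1.389e-08 m²
R_1 = (6.88×10^-8)(0.564)/(1.389e-08) = 2.793 Ω
Seg 2: A = π(d/2)² = π(1.6600e-04 m)² = 8.657e-08 m²
R_2 = (1.08×10^-7)(0.996)/(8.657e-08) = 1.243 Ω
Seg 3: A = π(d/2)² = π(5.9000e-05 m)² = 1.094e-08 m²
R_3 = (5.34×10^-8)(0.182)/(1.094e-08) = 0.8887 Ω
R_total = R_1 + R_2 + R_3 = 4.92 Ω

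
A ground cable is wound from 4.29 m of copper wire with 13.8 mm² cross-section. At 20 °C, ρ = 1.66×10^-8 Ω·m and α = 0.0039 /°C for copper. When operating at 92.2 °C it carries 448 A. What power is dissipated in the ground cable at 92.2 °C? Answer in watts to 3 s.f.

1330 W

A = 13.8 mm² = 1.380e-05 m²
R₍20₎ = ρL/A = (1.66×10^-8)(4.29)/(1.380e-05) = 0.00516 Ω
R₍92.2₎ = R₍20₎(1 + αΔT) = 0.00516 × (1 + 0.0039×72.2) = 0.006614 Ω
P = I²R = (448)² × 0.006614 = 1330 W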